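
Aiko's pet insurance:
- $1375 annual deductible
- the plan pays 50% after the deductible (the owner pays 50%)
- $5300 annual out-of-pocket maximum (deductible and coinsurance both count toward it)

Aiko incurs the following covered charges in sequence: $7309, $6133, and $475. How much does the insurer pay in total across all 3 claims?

Claim 1 ($7309): deductible takes $1375, $5934 remains; coinsurance $5934 × 50% = $2967. Owner owes $4342 (running OOP $4342). Insurer: $7309 − $4342 = $2967.
Claim 2 ($6133): 50% coinsurance on $6133 = $3066.50. That would push OOP to $7408.50, over the $5300 cap, so owner pays $5300 − $4342 = $958. Insurer: $6133 − $958 = $5175.
Claim 3 ($475): deductible met; 50% of $475 = $237.50. OOP would hit $5537.50 > $5300, so the cap limits the owner to $5300 − $5300 = $0. Plan pays $475 − $0 = $475.
Insurer total: $2967 + $5175 + $475 = $8617.

$8617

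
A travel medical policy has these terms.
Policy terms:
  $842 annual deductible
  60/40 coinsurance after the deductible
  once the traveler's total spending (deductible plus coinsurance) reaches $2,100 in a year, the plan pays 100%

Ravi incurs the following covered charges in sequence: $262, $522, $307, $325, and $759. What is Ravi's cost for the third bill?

$157.60

Claim 1 — $262: entire amount goes to the deductible. Traveler pays $262; OOP now $262.
Claim 2 — $522: entire amount goes to the deductible. Cost to traveler: $522. OOP to date $784.
Claim 3 — $307: $58 to deductible, leaving $249; 40% of $249 = $99.60. Traveler pays $157.60; OOP now $941.60.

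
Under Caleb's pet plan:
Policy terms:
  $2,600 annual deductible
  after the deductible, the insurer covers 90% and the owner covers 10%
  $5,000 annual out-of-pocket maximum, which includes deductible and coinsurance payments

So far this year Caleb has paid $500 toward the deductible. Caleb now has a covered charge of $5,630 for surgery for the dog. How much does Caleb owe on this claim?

$2,453

Remaining deductible: $2,600 − $500 = $2,100.
The remaining $3,530 (= $5,630 − $2,100) moves to coinsurance.
10% of $3,530 = $353 falls to the owner.
That puts the owner's cost at $2,100 + $353 = $2,453 before any cap.
Year-to-date out-of-pocket becomes $500 + $2,453 = $2,953, still under the $5,000 maximum, so no cap applies.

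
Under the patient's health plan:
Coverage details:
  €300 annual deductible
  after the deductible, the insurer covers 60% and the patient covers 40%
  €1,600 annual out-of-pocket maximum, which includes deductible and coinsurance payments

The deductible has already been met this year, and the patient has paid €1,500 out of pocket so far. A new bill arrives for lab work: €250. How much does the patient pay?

With the deductible met, the entire €250 is subject to coinsurance.
Coinsurance: €250 × 40% = €100.
Year-to-date out-of-pocket becomes €1,500 + €100 = €1,600, still under the €1,600 maximum, so no cap applies.

€100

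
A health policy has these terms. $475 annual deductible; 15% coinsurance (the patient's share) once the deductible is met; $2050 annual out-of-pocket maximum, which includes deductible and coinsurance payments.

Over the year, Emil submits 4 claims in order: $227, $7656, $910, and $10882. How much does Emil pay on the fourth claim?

$327.30

#1 ($227): all of it applies to the deductible. Cost to patient: $227. OOP to date $227.
#2 ($7656): $248 to deductible, leaving $7408; 15% of $7408 = $1111.20. Cost to patient: $1359.20. OOP to date $1586.20.
#3 ($910): 15% coinsurance on $910 = $136.50. Cost to patient: $136.50. OOP to date $1722.70.
#4 ($10882): deductible already satisfied, so patient's share is 15% × $10882 = $1632.30. That would push OOP to $3355, over the $2050 cap, so patient pays $2050 − $1722.70 = $327.30.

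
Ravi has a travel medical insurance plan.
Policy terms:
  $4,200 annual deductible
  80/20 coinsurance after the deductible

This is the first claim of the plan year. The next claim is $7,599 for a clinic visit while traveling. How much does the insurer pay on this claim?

$2,719.20

Deductible not yet touched, so the first $4,200 of the bill goes to the deductible.
After the $4,200 deductible portion, $7,599 − $4,200 = $3,399 is subject to coinsurance.
Coinsurance: $3,399 × 20% = $679.80.
Traveler responsibility: $4,200 + $679.80 = $4,879.80.
The plan picks up $7,599 − $4,879.80 = $2,719.20.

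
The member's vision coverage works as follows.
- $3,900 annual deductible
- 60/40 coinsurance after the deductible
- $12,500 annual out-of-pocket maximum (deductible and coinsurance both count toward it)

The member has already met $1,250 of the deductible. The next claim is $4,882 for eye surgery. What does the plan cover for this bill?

$1,339.20

Deductible still to meet: $3,900 − $1,250 = $2,650.
The remaining $2,232 (= $4,882 − $2,650) moves to coinsurance.
40% of $2,232 = $892.80 falls to the member.
So the member owes $2,650 + $892.80 = $3,542.80 before any cap.
Year-to-date out-of-pocket becomes $1,250 + $3,542.80 = $4,792.80, still under the $12,500 maximum, so no cap applies.
The plan picks up $4,882 − $3,542.80 = $1,339.20.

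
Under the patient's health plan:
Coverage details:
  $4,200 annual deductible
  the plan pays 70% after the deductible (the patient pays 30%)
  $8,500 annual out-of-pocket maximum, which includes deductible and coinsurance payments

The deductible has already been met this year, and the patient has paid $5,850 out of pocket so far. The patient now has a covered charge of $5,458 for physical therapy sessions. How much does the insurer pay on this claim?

With the deductible met, the entire $5,458 is subject to coinsurance.
Coinsurance: $5,458 × 30% = $1,637.40.
Year-to-date out-of-pocket becomes $5,850 + $1,637.40 = $7,487.40, still under the $8,500 maximum, so no cap applies.
Insurer pays the balance: $5,458 − $1,637.40 = $3,820.60.

$3,820.60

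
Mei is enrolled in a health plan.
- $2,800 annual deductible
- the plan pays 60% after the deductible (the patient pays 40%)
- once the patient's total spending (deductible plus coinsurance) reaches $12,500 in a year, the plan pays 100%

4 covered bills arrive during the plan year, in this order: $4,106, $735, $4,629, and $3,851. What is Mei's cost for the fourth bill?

$1,540.40

Claim 1 — $4,106: deductible takes $2,800, $1,306 remains; 40% of $1,306 = $522.40. Patient pays $3,322.40; OOP now $3,322.40.
Claim 2 — $735: deductible met; 40% of $735 = $294. Patient owes $294 (running OOP $3,616.40).
Claim 3 — $4,629: 40% coinsurance on $4,629 = $1,851.60. Patient owes $1,851.60 (running OOP $5,468).
Claim 4 — $3,851: deductible already satisfied, so patient's share is 40% × $3,851 = $1,540.40. Cost to patient: $1,540.40. OOP to date $7,008.40.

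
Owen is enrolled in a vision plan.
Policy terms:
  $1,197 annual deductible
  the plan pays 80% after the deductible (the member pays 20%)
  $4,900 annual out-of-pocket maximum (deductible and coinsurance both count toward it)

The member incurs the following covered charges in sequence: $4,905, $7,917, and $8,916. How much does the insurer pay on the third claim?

$7,538

Claim 1 ($4,905): $1,197 finishes the deductible; $3,708 goes to coinsurance; member's 20% is $741.60. Member owes $1,938.60 (running OOP $1,938.60). Insurer: $4,905 − $1,938.60 = $2,966.40.
Claim 2 ($7,917): deductible already satisfied, so member's share is 20% × $7,917 = $1,583.40. Member owes $1,583.40 (running OOP $3,522). Plan pays $7,917 − $1,583.40 = $6,333.60.
Claim 3 ($8,916): 20% coinsurance on $8,916 = $1,783.20. That would push OOP to $5,305.20, over the $4,900 cap, so member pays $4,900 − $3,522 = $1,378. Plan pays $8,916 − $1,378 = $7,538.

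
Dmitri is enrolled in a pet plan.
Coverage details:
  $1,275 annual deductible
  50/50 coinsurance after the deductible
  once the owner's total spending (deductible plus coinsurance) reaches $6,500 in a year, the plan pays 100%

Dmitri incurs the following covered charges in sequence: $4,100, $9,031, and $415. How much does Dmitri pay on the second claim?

Bill 1, $4,100: $1,275 finishes the deductible; $2,825 goes to coinsurance; coinsurance $2,825 × 50% = $1,412.50. Owner pays $2,687.50; OOP now $2,687.50.
Bill 2, $9,031: deductible already satisfied, so owner's share is 50% × $9,031 = $4,515.50. OOP would hit $7,203 > $6,500, so the cap limits the owner to $6,500 − $2,687.50 = $3,812.50.

$3,812.50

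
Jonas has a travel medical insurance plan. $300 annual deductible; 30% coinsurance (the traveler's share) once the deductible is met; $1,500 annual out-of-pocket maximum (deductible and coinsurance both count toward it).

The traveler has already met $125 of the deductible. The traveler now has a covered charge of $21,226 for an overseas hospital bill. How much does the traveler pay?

Remaining deductible: $300 − $125 = $175.
That leaves $21,226 − $175 = $21,051 for coinsurance.
30% of $21,051 = $6,315.30 falls to the traveler.
Traveler responsibility before any cap: $175 + $6,315.30 = $6,490.30.
That would bring total out-of-pocket to $6,615.30, past the $1,500 cap. The traveler is capped at $1,500 − $125 = $1,375 on this claim.

$1,375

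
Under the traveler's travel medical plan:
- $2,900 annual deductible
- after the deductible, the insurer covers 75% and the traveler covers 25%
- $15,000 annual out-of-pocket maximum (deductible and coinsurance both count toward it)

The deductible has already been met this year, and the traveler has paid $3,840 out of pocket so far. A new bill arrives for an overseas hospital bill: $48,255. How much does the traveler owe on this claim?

$11,160

The deductible is already satisfied, so the full bill goes to coinsurance.
Traveler's 25% share of $48,255 is $12,063.75.
That would bring total out-of-pocket to $15,903.75, past the $15,000 cap. The traveler is capped at $15,000 − $3,840 = $11,160 on this claim.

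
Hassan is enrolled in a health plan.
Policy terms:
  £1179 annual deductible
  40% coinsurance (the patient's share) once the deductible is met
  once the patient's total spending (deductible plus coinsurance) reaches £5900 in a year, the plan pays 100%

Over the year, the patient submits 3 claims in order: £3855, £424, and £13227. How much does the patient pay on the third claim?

£3481

Bill 1, £3855: deductible takes £1179, £2676 remains; coinsurance £2676 × 40% = £1070.40. Cost to patient: £2249.40. OOP to date £2249.40.
Bill 2, £424: 40% coinsurance on £424 = £169.60. Cost to patient: £169.60. OOP to date £2419.
Bill 3, £13227: deductible already satisfied, so patient's share is 40% × £13227 = £5290.80. Adding that to £2419 gives £7709.80, past the £5900 cap; patient pays only £5900 − £2419 = £3481.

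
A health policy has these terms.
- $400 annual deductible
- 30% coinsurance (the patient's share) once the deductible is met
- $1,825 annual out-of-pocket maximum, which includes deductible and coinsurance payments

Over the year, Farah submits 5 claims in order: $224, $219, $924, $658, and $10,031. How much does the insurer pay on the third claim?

$646.80

Bill 1, $224: fully absorbed by the deductible. Cost to patient: $224. OOP to date $224. Plan pays $224 − $224 = $0.
Bill 2, $219: $176 finishes the deductible; $43 goes to coinsurance; patient's 30% is $12.90. Cost to patient: $188.90. OOP to date $412.90. Plan pays $219 − $188.90 = $30.10.
Bill 3, $924: deductible met; 30% of $924 = $277.20. Cost to patient: $277.20. OOP to date $690.10. Insurer: $924 − $277.20 = $646.80.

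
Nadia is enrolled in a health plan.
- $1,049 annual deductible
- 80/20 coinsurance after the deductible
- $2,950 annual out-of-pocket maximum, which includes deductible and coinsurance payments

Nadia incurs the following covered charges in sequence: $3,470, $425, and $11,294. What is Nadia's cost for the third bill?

Bill 1, $3,470: $1,049 to deductible, leaving $2,421; coinsurance $2,421 × 20% = $484.20. Patient pays $1,533.20; OOP now $1,533.20.
Bill 2, $425: 20% coinsurance on $425 = $85. Patient pays $85; OOP now $1,618.20.
Bill 3, $11,294: 20% coinsurance on $11,294 = $2,258.80. Adding that to $1,618.20 gives $3,877, past the $2,950 cap; patient pays only $2,950 − $1,618.20 = $1,331.80.

$1,331.80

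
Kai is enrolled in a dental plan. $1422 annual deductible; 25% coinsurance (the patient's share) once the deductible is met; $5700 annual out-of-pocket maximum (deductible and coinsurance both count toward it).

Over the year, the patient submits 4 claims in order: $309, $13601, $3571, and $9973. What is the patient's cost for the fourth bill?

#1 ($309): entire amount goes to the deductible. Cost to patient: $309. OOP to date $309.
#2 ($13601): $1113 finishes the deductible; $12488 goes to coinsurance; coinsurance $12488 × 25% = $3122. Patient owes $4235 (running OOP $4544).
#3 ($3571): deductible already satisfied, so patient's share is 25% × $3571 = $892.75. Patient owes $892.75 (running OOP $5436.75).
#4 ($9973): deductible already satisfied, so patient's share is 25% × $9973 = $2493.25. Adding that to $5436.75 gives $7930, past the $5700 cap; patient pays only $5700 − $5436.75 = $263.25.

$263.25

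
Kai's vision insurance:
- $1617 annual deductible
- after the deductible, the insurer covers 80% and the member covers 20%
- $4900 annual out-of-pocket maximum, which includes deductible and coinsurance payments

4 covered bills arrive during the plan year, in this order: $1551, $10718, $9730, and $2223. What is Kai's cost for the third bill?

$1152.60

#1 ($1551): fully absorbed by the deductible. Member owes $1551 (running OOP $1551).
#2 ($10718): $66 finishes the deductible; $10652 goes to coinsurance; 20% of $10652 = $2130.40. Cost to member: $2196.40. OOP to date $3747.40.
#3 ($9730): 20% coinsurance on $9730 = $1946. That would push OOP to $5693.40, over the $4900 cap, so member pays $4900 − $3747.40 = $1152.60.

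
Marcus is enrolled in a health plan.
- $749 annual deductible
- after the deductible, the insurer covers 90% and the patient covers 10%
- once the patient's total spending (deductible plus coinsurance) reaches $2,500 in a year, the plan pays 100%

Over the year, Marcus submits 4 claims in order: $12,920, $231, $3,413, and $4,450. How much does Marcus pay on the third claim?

$341.30

Claim 1 — $12,920: deductible takes $749, $12,171 remains; coinsurance $12,171 × 10% = $1,217.10. Patient pays $1,966.10; OOP now $1,966.10.
Claim 2 — $231: 10% coinsurance on $231 = $23.10. Cost to patient: $23.10. OOP to date $1,989.20.
Claim 3 — $3,413: deductible already satisfied, so patient's share is 10% × $3,413 = $341.30. Patient owes $341.30 (running OOP $2,330.50).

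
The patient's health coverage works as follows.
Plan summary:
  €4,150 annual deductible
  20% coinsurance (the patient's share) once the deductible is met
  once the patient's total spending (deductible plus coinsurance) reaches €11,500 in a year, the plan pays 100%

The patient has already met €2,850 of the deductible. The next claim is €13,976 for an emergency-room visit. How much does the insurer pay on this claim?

Deductible still to meet: €4,150 − €2,850 = €1,300.
That leaves €13,976 − €1,300 = €12,676 for coinsurance.
20% of €12,676 = €2,535.20 falls to the patient.
Patient responsibility before any cap: €1,300 + €2,535.20 = €3,835.20.
Year-to-date out-of-pocket becomes €2,850 + €3,835.20 = €6,685.20, still under the €11,500 maximum, so no cap applies.
Insurer pays the balance: €13,976 − €3,835.20 = €10,140.80.

€10,140.80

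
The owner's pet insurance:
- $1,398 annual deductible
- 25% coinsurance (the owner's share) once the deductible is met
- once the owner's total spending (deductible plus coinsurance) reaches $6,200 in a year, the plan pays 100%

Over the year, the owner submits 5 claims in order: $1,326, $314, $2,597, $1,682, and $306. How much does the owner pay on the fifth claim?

$76.50

Claim 1 — $1,326: entire amount goes to the deductible. Cost to owner: $1,326. OOP to date $1,326.
Claim 2 — $314: $72 finishes the deductible; $242 goes to coinsurance; coinsurance $242 × 25% = $60.50. Owner pays $132.50; OOP now $1,458.50.
Claim 3 — $2,597: deductible met; 25% of $2,597 = $649.25. Cost to owner: $649.25. OOP to date $2,107.75.
Claim 4 — $1,682: 25% coinsurance on $1,682 = $420.50. Owner owes $420.50 (running OOP $2,528.25).
Claim 5 — $306: deductible met; 25% of $306 = $76.50. Owner pays $76.50; OOP now $2,604.75.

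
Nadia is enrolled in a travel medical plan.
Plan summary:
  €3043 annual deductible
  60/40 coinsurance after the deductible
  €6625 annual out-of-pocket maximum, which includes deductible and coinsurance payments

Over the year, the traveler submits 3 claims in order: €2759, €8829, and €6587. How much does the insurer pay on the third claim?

€6423

Claim 1 (€2759): fully absorbed by the deductible. Traveler owes €2759 (running OOP €2759). Plan pays €2759 − €2759 = €0.
Claim 2 (€8829): €284 finishes the deductible; €8545 goes to coinsurance; coinsurance €8545 × 40% = €3418. Traveler owes €3702 (running OOP €6461). Insurer: €8829 − €3702 = €5127.
Claim 3 (€6587): deductible already satisfied, so traveler's share is 40% × €6587 = €2634.80. Adding that to €6461 gives €9095.80, past the €6625 cap; traveler pays only €6625 − €6461 = €164. Insurer: €6587 − €164 = €6423.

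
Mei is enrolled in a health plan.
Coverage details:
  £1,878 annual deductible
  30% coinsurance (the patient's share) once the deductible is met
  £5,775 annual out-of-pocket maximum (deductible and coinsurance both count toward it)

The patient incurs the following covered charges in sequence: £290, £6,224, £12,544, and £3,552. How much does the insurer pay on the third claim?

Claim 1 (£290): entire amount goes to the deductible. Patient owes £290 (running OOP £290). Insurer: £290 − £290 = £0.
Claim 2 (£6,224): deductible takes £1,588, £4,636 remains; coinsurance £4,636 × 30% = £1,390.80. Cost to patient: £2,978.80. OOP to date £3,268.80. Insurer: £6,224 − £2,978.80 = £3,245.20.
Claim 3 (£12,544): 30% coinsurance on £12,544 = £3,763.20. Adding that to £3,268.80 gives £7,032, past the £5,775 cap; patient pays only £5,775 − £3,268.80 = £2,506.20. Plan pays £12,544 − £2,506.20 = £10,037.80.

£10,037.80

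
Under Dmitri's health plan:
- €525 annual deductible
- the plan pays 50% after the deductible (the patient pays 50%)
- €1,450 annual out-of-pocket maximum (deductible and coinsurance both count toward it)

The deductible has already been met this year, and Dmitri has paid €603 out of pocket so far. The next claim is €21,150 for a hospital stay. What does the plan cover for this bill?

The deductible is already satisfied, so the full bill goes to coinsurance.
Patient's 50% share of €21,150 is €10,575.
Year-to-date out-of-pocket would reach €603 + €10,575 = €11,178, above the €1,450 maximum, so the patient pays only €1,450 − €603 = €847.
Insurer pays the balance: €21,150 − €847 = €20,303.

€20,303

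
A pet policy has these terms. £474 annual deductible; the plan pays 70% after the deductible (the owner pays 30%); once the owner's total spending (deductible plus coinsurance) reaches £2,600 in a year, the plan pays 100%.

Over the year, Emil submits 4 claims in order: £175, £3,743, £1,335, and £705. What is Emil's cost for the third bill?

Claim 1 (£175): all of it applies to the deductible. Owner owes £175 (running OOP £175).
Claim 2 (£3,743): £299 to deductible, leaving £3,444; 30% of £3,444 = £1,033.20. Owner owes £1,332.20 (running OOP £1,507.20).
Claim 3 (£1,335): deductible already satisfied, so owner's share is 30% × £1,335 = £400.50. Cost to owner: £400.50. OOP to date £1,907.70.

£400.50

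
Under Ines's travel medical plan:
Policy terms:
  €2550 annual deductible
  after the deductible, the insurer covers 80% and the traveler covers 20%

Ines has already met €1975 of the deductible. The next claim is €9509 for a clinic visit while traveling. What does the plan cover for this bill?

Remaining deductible: €2550 − €1975 = €575.
After the €575 deductible portion, €9509 − €575 = €8934 is subject to coinsurance.
Coinsurance: €8934 × 20% = €1786.80.
So the traveler owes €575 + €1786.80 = €2361.80.
The insurer covers the remainder: €9509 − €2361.80 = €7147.20.

€7147.20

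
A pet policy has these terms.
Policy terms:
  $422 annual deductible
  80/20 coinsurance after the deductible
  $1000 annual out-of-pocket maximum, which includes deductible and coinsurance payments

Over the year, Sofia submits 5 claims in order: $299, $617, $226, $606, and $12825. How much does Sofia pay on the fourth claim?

Claim 1 — $299: fully absorbed by the deductible. Owner pays $299; OOP now $299.
Claim 2 — $617: $123 to deductible, leaving $494; coinsurance $494 × 20% = $98.80. Owner pays $221.80; OOP now $520.80.
Claim 3 — $226: deductible met; 20% of $226 = $45.20. Owner pays $45.20; OOP now $566.
Claim 4 — $606: deductible met; 20% of $606 = $121.20. Cost to owner: $121.20. OOP to date $687.20.

$121.20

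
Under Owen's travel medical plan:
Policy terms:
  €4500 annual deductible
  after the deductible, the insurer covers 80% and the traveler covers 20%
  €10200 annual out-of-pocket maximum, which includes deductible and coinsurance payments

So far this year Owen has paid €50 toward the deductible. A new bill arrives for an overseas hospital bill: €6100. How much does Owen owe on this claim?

Remaining deductible: €4500 − €50 = €4450.
After the €4450 deductible portion, €6100 − €4450 = €1650 is subject to coinsurance.
Coinsurance: €1650 × 20% = €330.
So the traveler owes €4450 + €330 = €4780 before any cap.
Total out-of-pocket so far would be €50 + €4780 = €4830, below the €10200 cap — no reduction.

€4780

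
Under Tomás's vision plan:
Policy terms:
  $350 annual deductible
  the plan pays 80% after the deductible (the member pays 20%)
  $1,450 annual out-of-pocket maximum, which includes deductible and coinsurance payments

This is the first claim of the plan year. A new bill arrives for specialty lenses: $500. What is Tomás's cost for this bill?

The full $350 deductible is still open; $350 of this bill applies to it.
That leaves $500 − $350 = $150 for coinsurance.
20% of $150 = $30 falls to the member.
That puts the member's cost at $350 + $30 = $380 before any cap.
Cumulative spending $0 + $380 = $380 stays under the $1,450 maximum.

$380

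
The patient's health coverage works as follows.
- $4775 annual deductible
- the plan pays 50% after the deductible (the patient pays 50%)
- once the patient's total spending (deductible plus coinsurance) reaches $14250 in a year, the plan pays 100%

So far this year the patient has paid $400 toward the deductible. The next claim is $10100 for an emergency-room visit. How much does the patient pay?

$7237.50

$400 of the $4775 deductible is already met, leaving $4375.
The remaining $5725 (= $10100 − $4375) moves to coinsurance.
Patient's 50% share of $5725 is $2862.50.
So the patient owes $4375 + $2862.50 = $7237.50 before any cap.
Year-to-date out-of-pocket becomes $400 + $7237.50 = $7637.50, still under the $14250 maximum, so no cap applies.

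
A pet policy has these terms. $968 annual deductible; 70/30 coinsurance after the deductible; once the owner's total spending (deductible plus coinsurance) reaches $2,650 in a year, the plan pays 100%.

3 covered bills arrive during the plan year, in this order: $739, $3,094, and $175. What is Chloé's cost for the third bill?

Claim 1 ($739): all of it applies to the deductible. Owner owes $739 (running OOP $739).
Claim 2 ($3,094): $229 finishes the deductible; $2,865 goes to coinsurance; coinsurance $2,865 × 30% = $859.50. Owner pays $1,088.50; OOP now $1,827.50.
Claim 3 ($175): 30% coinsurance on $175 = $52.50. Owner owes $52.50 (running OOP $1,880).

$52.50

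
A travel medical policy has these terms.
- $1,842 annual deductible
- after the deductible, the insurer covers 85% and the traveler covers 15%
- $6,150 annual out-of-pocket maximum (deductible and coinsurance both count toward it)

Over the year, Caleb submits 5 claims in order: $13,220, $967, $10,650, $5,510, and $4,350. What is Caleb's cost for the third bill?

Claim 1 ($13,220): $1,842 to deductible, leaving $11,378; 15% of $11,378 = $1,706.70. Traveler pays $3,548.70; OOP now $3,548.70.
Claim 2 ($967): deductible met; 15% of $967 = $145.05. Traveler pays $145.05; OOP now $3,693.75.
Claim 3 ($10,650): deductible met; 15% of $10,650 = $1,597.50. Cost to traveler: $1,597.50. OOP to date $5,291.25.

$1,597.50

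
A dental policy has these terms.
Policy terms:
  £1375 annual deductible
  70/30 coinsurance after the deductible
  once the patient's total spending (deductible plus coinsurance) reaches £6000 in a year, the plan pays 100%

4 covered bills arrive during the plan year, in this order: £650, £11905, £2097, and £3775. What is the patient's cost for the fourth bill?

£641.90

Claim 1 — £650: entire amount goes to the deductible. Patient pays £650; OOP now £650.
Claim 2 — £11905: £725 to deductible, leaving £11180; patient's 30% is £3354. Patient owes £4079 (running OOP £4729).
Claim 3 — £2097: 30% coinsurance on £2097 = £629.10. Patient owes £629.10 (running OOP £5358.10).
Claim 4 — £3775: deductible met; 30% of £3775 = £1132.50. OOP would hit £6490.60 > £6000, so the cap limits the patient to £6000 − £5358.10 = £641.90.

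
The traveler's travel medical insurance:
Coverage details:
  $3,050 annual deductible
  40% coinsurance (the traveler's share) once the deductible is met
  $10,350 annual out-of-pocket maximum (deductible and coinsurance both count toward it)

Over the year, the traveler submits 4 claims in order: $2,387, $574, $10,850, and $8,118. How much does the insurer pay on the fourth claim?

Claim 1 ($2,387): all of it applies to the deductible. Cost to traveler: $2,387. OOP to date $2,387. Insurer: $2,387 − $2,387 = $0.
Claim 2 ($574): all of it applies to the deductible. Traveler owes $574 (running OOP $2,961). Insurer: $574 − $574 = $0.
Claim 3 ($10,850): $89 to deductible, leaving $10,761; traveler's 40% is $4,304.40. Traveler pays $4,393.40; OOP now $7,354.40. Insurer: $10,850 − $4,393.40 = $6,456.60.
Claim 4 ($8,118): deductible already satisfied, so traveler's share is 40% × $8,118 = $3,247.20. Adding that to $7,354.40 gives $10,601.60, past the $10,350 cap; traveler pays only $10,350 − $7,354.40 = $2,995.60. Insurer: $8,118 − $2,995.60 = $5,122.40.

$5,122.40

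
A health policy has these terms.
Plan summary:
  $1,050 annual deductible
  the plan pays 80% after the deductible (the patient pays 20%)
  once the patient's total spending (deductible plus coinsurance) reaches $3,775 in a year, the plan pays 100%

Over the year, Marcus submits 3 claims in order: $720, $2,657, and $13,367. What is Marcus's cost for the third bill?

$2,259.60

#1 ($720): all of it applies to the deductible. Patient pays $720; OOP now $720.
#2 ($2,657): $330 to deductible, leaving $2,327; coinsurance $2,327 × 20% = $465.40. Patient owes $795.40 (running OOP $1,515.40).
#3 ($13,367): deductible met; 20% of $13,367 = $2,673.40. OOP would hit $4,188.80 > $3,775, so the cap limits the patient to $3,775 − $1,515.40 = $2,259.60.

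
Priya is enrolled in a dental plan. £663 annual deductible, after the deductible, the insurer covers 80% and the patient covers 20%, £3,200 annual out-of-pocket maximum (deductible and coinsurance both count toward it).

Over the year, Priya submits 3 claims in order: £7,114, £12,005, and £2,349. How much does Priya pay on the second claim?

Claim 1 — £7,114: deductible takes £663, £6,451 remains; patient's 20% is £1,290.20. Patient owes £1,953.20 (running OOP £1,953.20).
Claim 2 — £12,005: 20% coinsurance on £12,005 = £2,401. Adding that to £1,953.20 gives £4,354.20, past the £3,200 cap; patient pays only £3,200 − £1,953.20 = £1,246.80.

£1,246.80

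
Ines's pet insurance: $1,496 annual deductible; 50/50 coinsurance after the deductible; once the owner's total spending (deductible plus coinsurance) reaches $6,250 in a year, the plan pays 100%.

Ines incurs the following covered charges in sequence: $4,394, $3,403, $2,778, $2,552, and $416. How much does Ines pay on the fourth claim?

Claim 1 — $4,394: $1,496 to deductible, leaving $2,898; owner's 50% is $1,449. Owner pays $2,945; OOP now $2,945.
Claim 2 — $3,403: 50% coinsurance on $3,403 = $1,701.50. Owner pays $1,701.50; OOP now $4,646.50.
Claim 3 — $2,778: deductible met; 50% of $2,778 = $1,389. Owner owes $1,389 (running OOP $6,035.50).
Claim 4 — $2,552: deductible already satisfied, so owner's share is 50% × $2,552 = $1,276. Adding that to $6,035.50 gives $7,311.50, past the $6,250 cap; owner pays only $6,250 − $6,035.50 = $214.50.

$214.50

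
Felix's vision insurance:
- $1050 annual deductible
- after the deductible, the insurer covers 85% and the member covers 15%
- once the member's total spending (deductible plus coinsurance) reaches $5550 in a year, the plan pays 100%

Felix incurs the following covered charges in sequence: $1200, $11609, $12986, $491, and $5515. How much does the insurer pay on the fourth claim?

$417.35

Claim 1 — $1200: deductible takes $1050, $150 remains; coinsurance $150 × 15% = $22.50. Member pays $1072.50; OOP now $1072.50. Insurer: $1200 − $1072.50 = $127.50.
Claim 2 — $11609: deductible met; 15% of $11609 = $1741.35. Member pays $1741.35; OOP now $2813.85. Insurer: $11609 − $1741.35 = $9867.65.
Claim 3 — $12986: deductible met; 15% of $12986 = $1947.90. Member owes $1947.90 (running OOP $4761.75). Insurer: $12986 − $1947.90 = $11038.10.
Claim 4 — $491: 15% coinsurance on $491 = $73.65. Member owes $73.65 (running OOP $4835.40). Insurer: $491 − $73.65 = $417.35.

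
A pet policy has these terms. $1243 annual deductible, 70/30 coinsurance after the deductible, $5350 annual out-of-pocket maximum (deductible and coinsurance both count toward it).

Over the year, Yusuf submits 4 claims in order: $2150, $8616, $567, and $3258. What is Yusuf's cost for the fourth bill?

$977.40

Bill 1, $2150: $1243 to deductible, leaving $907; 30% of $907 = $272.10. Cost to owner: $1515.10. OOP to date $1515.10.
Bill 2, $8616: deductible already satisfied, so owner's share is 30% × $8616 = $2584.80. Owner pays $2584.80; OOP now $4099.90.
Bill 3, $567: deductible met; 30% of $567 = $170.10. Owner pays $170.10; OOP now $4270.
Bill 4, $3258: deductible already satisfied, so owner's share is 30% × $3258 = $977.40. Owner pays $977.40; OOP now $5247.40.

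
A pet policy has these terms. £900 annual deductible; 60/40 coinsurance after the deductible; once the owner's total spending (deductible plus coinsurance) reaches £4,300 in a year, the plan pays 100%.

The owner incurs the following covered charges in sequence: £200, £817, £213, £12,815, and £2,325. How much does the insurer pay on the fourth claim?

£9,547

Claim 1 — £200: all of it applies to the deductible. Owner owes £200 (running OOP £200). Plan pays £200 − £200 = £0.
Claim 2 — £817: deductible takes £700, £117 remains; coinsurance £117 × 40% = £46.80. Owner owes £746.80 (running OOP £946.80). Insurer: £817 − £746.80 = £70.20.
Claim 3 — £213: deductible met; 40% of £213 = £85.20. Owner owes £85.20 (running OOP £1,032). Insurer: £213 − £85.20 = £127.80.
Claim 4 — £12,815: deductible met; 40% of £12,815 = £5,126. Adding that to £1,032 gives £6,158, past the £4,300 cap; owner pays only £4,300 − £1,032 = £3,268. Plan pays £12,815 − £3,268 = £9,547.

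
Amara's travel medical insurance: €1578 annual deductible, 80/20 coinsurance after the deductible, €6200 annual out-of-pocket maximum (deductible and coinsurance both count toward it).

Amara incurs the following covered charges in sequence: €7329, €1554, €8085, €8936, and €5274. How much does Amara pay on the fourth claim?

Claim 1 (€7329): €1578 finishes the deductible; €5751 goes to coinsurance; 20% of €5751 = €1150.20. Cost to traveler: €2728.20. OOP to date €2728.20.
Claim 2 (€1554): deductible already satisfied, so traveler's share is 20% × €1554 = €310.80. Cost to traveler: €310.80. OOP to date €3039.
Claim 3 (€8085): 20% coinsurance on €8085 = €1617. Traveler pays €1617; OOP now €4656.
Claim 4 (€8936): deductible met; 20% of €8936 = €1787.20. Adding that to €4656 gives €6443.20, past the €6200 cap; traveler pays only €6200 − €4656 = €1544.

€1544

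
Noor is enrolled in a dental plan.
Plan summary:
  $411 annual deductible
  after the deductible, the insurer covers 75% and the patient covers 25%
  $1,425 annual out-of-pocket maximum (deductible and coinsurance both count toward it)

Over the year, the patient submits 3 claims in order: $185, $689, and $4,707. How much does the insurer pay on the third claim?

Bill 1, $185: all of it applies to the deductible. Patient pays $185; OOP now $185. Insurer: $185 − $185 = $0.
Bill 2, $689: $226 finishes the deductible; $463 goes to coinsurance; 25% of $463 = $115.75. Patient pays $341.75; OOP now $526.75. Insurer: $689 − $341.75 = $347.25.
Bill 3, $4,707: 25% coinsurance on $4,707 = $1,176.75. Adding that to $526.75 gives $1,703.50, past the $1,425 cap; patient pays only $1,425 − $526.75 = $898.25. Insurer: $4,707 − $898.25 = $3,808.75.

$3,808.75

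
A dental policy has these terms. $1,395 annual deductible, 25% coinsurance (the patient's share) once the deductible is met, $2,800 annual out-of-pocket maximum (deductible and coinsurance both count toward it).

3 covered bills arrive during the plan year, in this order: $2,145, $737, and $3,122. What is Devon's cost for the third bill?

$780.50

Claim 1 ($2,145): $1,395 finishes the deductible; $750 goes to coinsurance; coinsurance $750 × 25% = $187.50. Cost to patient: $1,582.50. OOP to date $1,582.50.
Claim 2 ($737): deductible already satisfied, so patient's share is 25% × $737 = $184.25. Patient owes $184.25 (running OOP $1,766.75).
Claim 3 ($3,122): 25% coinsurance on $3,122 = $780.50. Patient pays $780.50; OOP now $2,547.25.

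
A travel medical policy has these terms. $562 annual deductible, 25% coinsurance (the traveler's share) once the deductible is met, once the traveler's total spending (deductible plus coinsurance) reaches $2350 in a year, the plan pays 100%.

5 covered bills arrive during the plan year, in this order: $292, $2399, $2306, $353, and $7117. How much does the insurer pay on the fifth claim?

$6526

#1 ($292): all of it applies to the deductible. Traveler pays $292; OOP now $292. Plan pays $292 − $292 = $0.
#2 ($2399): $270 finishes the deductible; $2129 goes to coinsurance; coinsurance $2129 × 25% = $532.25. Traveler pays $802.25; OOP now $1094.25. Insurer: $2399 − $802.25 = $1596.75.
#3 ($2306): 25% coinsurance on $2306 = $576.50. Traveler owes $576.50 (running OOP $1670.75). Insurer: $2306 − $576.50 = $1729.50.
#4 ($353): deductible already satisfied, so traveler's share is 25% × $353 = $88.25. Cost to traveler: $88.25. OOP to date $1759. Plan pays $353 − $88.25 = $264.75.
#5 ($7117): deductible already satisfied, so traveler's share is 25% × $7117 = $1779.25. Adding that to $1759 gives $3538.25, past the $2350 cap; traveler pays only $2350 − $1759 = $591. Insurer: $7117 − $591 = $6526.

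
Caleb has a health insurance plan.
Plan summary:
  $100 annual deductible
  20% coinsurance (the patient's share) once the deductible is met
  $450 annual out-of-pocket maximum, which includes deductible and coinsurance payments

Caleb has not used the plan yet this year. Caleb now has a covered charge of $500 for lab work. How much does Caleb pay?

Deductible not yet touched, so the first $100 of the bill goes to the deductible.
That leaves $500 − $100 = $400 for coinsurance.
20% of $400 = $80 falls to the patient.
Patient responsibility before any cap: $100 + $80 = $180.
Year-to-date out-of-pocket becomes $0 + $180 = $180, still under the $450 maximum, so no cap applies.

$180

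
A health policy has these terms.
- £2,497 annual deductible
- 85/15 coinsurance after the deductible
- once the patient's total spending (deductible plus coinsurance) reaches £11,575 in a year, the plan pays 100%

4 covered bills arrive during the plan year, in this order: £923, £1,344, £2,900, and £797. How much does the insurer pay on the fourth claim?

£677.45

#1 (£923): all of it applies to the deductible. Patient owes £923 (running OOP £923). Insurer: £923 − £923 = £0.
#2 (£1,344): all of it applies to the deductible. Patient owes £1,344 (running OOP £2,267). Insurer: £1,344 − £1,344 = £0.
#3 (£2,900): deductible takes £230, £2,670 remains; 15% of £2,670 = £400.50. Cost to patient: £630.50. OOP to date £2,897.50. Plan pays £2,900 − £630.50 = £2,269.50.
#4 (£797): 15% coinsurance on £797 = £119.55. Cost to patient: £119.55. OOP to date £3,017.05. Plan pays £797 − £119.55 = £677.45.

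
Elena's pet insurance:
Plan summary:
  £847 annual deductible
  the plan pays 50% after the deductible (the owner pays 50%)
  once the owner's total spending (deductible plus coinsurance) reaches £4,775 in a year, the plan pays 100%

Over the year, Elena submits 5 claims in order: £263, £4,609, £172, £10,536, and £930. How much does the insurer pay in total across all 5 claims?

£11,735

#1 (£263): all of it applies to the deductible. Owner pays £263; OOP now £263. Insurer: £263 − £263 = £0.
#2 (£4,609): £584 finishes the deductible; £4,025 goes to coinsurance; owner's 50% is £2,012.50. Cost to owner: £2,596.50. OOP to date £2,859.50. Plan pays £4,609 − £2,596.50 = £2,012.50.
#3 (£172): deductible already satisfied, so owner's share is 50% × £172 = £86. Owner owes £86 (running OOP £2,945.50). Insurer: £172 − £86 = £86.
#4 (£10,536): deductible met; 50% of £10,536 = £5,268. That would push OOP to £8,213.50, over the £4,775 cap, so owner pays £4,775 − £2,945.50 = £1,829.50. Insurer: £10,536 − £1,829.50 = £8,706.50.
#5 (£930): deductible met; 50% of £930 = £465. Adding that to £4,775 gives £5,240, past the £4,775 cap; owner pays only £4,775 − £4,775 = £0. Plan pays £930 − £0 = £930.
Insurer total: £0 + £2,012.50 + £86 + £8,706.50 + £930 = £11,735.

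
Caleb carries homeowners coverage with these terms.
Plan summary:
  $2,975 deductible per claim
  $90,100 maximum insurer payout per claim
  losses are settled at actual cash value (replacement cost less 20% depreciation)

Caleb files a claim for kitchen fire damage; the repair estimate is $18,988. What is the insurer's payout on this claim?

$12,215.40

At 20% depreciation, ACV = $18,988 − $3,797.60 = $15,190.40.
Less the $2,975 deductible: $15,190.40 − $2,975 = $12,215.40.
$12,215.40 ≤ $90,100, so the limit doesn't bind; insurer pays $12,215.40.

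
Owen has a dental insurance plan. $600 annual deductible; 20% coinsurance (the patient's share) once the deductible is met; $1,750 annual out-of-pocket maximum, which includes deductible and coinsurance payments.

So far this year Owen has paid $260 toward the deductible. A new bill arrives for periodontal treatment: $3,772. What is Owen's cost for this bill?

Remaining deductible: $600 − $260 = $340.
That leaves $3,772 − $340 = $3,432 for coinsurance.
Coinsurance: $3,432 × 20% = $686.40.
Patient responsibility before any cap: $340 + $686.40 = $1,026.40.
Cumulative spending $260 + $1,026.40 = $1,286.40 stays under the $1,750 maximum.

$1,026.40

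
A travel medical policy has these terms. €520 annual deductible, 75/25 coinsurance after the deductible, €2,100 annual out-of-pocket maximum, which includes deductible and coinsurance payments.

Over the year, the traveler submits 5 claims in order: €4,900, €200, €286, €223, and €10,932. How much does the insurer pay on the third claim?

Bill 1, €4,900: deductible takes €520, €4,380 remains; traveler's 25% is €1,095. Cost to traveler: €1,615. OOP to date €1,615. Plan pays €4,900 − €1,615 = €3,285.
Bill 2, €200: deductible met; 25% of €200 = €50. Traveler pays €50; OOP now €1,665. Plan pays €200 − €50 = €150.
Bill 3, €286: 25% coinsurance on €286 = €71.50. Traveler pays €71.50; OOP now €1,736.50. Plan pays €286 − €71.50 = €214.50.

€214.50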